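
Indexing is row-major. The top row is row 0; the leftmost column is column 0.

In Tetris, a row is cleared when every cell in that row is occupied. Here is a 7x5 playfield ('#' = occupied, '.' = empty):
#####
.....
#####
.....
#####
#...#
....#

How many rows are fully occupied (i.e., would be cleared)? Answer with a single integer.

Check each row:
  row 0: 0 empty cells -> FULL (clear)
  row 1: 5 empty cells -> not full
  row 2: 0 empty cells -> FULL (clear)
  row 3: 5 empty cells -> not full
  row 4: 0 empty cells -> FULL (clear)
  row 5: 3 empty cells -> not full
  row 6: 4 empty cells -> not full
Total rows cleared: 3

Answer: 3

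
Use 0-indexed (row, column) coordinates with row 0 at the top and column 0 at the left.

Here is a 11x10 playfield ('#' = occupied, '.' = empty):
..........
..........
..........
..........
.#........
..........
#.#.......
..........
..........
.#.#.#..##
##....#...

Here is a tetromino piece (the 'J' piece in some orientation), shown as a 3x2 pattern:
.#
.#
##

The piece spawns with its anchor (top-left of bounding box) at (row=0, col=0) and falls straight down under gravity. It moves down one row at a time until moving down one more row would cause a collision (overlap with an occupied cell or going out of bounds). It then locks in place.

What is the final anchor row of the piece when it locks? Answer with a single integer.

Spawn at (row=0, col=0). Try each row:
  row 0: fits
  row 1: fits
  row 2: blocked -> lock at row 1

Answer: 1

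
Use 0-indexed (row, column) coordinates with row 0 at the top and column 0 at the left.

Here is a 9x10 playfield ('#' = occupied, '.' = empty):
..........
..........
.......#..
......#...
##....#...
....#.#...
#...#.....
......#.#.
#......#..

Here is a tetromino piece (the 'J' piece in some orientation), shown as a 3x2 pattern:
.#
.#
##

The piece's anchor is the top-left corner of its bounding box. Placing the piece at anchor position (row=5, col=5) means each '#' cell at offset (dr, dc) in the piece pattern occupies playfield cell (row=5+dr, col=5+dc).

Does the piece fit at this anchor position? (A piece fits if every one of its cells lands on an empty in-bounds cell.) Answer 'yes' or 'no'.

Check each piece cell at anchor (5, 5):
  offset (0,1) -> (5,6): occupied ('#') -> FAIL
  offset (1,1) -> (6,6): empty -> OK
  offset (2,0) -> (7,5): empty -> OK
  offset (2,1) -> (7,6): occupied ('#') -> FAIL
All cells valid: no

Answer: no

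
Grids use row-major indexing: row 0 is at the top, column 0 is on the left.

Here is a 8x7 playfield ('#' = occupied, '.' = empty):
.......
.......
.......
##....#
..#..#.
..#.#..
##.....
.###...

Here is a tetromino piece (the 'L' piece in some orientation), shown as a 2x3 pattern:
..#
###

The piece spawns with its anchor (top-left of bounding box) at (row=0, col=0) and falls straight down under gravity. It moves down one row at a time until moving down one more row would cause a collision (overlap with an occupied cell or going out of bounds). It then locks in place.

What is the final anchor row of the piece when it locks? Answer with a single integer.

Answer: 1

Derivation:
Spawn at (row=0, col=0). Try each row:
  row 0: fits
  row 1: fits
  row 2: blocked -> lock at row 1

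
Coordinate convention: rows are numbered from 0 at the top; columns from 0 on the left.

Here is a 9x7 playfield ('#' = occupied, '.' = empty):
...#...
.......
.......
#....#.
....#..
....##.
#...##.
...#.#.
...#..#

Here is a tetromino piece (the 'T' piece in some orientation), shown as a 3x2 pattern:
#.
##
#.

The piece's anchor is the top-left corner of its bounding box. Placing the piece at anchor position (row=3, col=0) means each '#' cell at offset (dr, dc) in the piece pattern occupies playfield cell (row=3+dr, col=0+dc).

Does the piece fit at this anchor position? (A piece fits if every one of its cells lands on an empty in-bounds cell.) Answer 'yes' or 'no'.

Answer: no

Derivation:
Check each piece cell at anchor (3, 0):
  offset (0,0) -> (3,0): occupied ('#') -> FAIL
  offset (1,0) -> (4,0): empty -> OK
  offset (1,1) -> (4,1): empty -> OK
  offset (2,0) -> (5,0): empty -> OK
All cells valid: no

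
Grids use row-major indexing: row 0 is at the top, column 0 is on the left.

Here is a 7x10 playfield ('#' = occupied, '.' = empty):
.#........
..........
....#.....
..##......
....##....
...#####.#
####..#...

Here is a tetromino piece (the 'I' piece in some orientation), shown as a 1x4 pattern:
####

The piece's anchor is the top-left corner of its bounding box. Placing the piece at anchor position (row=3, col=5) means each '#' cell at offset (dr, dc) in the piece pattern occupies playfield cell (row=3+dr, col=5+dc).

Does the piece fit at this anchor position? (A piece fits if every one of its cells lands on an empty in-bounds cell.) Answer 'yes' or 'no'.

Check each piece cell at anchor (3, 5):
  offset (0,0) -> (3,5): empty -> OK
  offset (0,1) -> (3,6): empty -> OK
  offset (0,2) -> (3,7): empty -> OK
  offset (0,3) -> (3,8): empty -> OK
All cells valid: yes

Answer: yes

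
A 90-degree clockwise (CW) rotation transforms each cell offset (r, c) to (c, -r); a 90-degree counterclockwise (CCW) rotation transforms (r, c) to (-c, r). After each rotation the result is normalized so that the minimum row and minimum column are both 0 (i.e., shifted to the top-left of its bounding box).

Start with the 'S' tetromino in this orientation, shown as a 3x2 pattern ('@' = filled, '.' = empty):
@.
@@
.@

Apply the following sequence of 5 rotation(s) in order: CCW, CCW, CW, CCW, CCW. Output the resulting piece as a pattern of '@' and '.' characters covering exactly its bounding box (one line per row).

Start:
@.
@@
.@
After rotation 1 (CCW):
.@@
@@.
After rotation 2 (CCW):
@.
@@
.@
After rotation 3 (CW):
.@@
@@.
After rotation 4 (CCW):
@.
@@
.@
After rotation 5 (CCW):
.@@
@@.

Answer: .@@
@@.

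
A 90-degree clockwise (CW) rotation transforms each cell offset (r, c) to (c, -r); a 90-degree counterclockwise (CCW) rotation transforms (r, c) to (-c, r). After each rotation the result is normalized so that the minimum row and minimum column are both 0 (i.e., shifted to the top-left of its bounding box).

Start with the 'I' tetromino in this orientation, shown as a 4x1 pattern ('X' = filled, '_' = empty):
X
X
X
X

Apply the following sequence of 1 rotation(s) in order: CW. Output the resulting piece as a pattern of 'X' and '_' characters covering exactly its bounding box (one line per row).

Answer: XXXX

Derivation:
Start:
X
X
X
X
After rotation 1 (CW):
XXXX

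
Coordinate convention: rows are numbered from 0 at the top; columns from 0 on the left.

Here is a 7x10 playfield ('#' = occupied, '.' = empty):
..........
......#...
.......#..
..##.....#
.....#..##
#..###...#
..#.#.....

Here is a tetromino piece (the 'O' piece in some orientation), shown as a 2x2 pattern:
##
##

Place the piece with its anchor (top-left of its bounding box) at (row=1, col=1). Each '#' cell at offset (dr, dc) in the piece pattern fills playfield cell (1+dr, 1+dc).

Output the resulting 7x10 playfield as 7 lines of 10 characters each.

Fill (1+0,1+0) = (1,1)
Fill (1+0,1+1) = (1,2)
Fill (1+1,1+0) = (2,1)
Fill (1+1,1+1) = (2,2)

Answer: ..........
.##...#...
.##....#..
..##.....#
.....#..##
#..###...#
..#.#.....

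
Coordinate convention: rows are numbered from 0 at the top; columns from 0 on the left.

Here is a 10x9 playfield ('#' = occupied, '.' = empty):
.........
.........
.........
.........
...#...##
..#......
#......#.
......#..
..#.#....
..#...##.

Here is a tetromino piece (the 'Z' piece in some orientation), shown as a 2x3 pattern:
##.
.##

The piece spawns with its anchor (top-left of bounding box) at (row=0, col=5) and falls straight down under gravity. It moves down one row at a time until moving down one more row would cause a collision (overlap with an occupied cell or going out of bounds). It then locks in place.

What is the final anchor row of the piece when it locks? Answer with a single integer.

Answer: 2

Derivation:
Spawn at (row=0, col=5). Try each row:
  row 0: fits
  row 1: fits
  row 2: fits
  row 3: blocked -> lock at row 2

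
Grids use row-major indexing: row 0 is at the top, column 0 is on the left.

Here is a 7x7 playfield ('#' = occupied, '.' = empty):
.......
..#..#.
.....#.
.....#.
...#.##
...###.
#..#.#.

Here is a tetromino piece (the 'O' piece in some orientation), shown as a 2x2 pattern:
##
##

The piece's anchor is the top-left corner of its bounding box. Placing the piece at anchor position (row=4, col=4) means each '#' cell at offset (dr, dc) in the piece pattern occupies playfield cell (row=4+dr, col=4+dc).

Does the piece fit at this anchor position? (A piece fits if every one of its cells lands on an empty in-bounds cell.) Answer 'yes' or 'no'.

Check each piece cell at anchor (4, 4):
  offset (0,0) -> (4,4): empty -> OK
  offset (0,1) -> (4,5): occupied ('#') -> FAIL
  offset (1,0) -> (5,4): occupied ('#') -> FAIL
  offset (1,1) -> (5,5): occupied ('#') -> FAIL
All cells valid: no

Answer: no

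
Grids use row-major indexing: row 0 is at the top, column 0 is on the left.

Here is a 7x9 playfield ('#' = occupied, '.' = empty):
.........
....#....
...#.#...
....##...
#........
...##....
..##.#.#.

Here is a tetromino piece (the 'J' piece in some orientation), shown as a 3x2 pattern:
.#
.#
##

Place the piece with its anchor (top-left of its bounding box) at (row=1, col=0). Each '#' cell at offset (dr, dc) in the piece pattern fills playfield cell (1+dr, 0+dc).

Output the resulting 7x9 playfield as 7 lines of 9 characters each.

Answer: .........
.#..#....
.#.#.#...
##..##...
#........
...##....
..##.#.#.

Derivation:
Fill (1+0,0+1) = (1,1)
Fill (1+1,0+1) = (2,1)
Fill (1+2,0+0) = (3,0)
Fill (1+2,0+1) = (3,1)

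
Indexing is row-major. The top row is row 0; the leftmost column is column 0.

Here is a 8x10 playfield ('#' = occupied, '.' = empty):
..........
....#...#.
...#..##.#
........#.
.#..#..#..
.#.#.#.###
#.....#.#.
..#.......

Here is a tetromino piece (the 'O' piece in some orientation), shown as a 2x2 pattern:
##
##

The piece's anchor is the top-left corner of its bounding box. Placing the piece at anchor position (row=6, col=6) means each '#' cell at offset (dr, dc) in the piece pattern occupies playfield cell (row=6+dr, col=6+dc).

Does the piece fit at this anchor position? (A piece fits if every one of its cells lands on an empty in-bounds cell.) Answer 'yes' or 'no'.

Answer: no

Derivation:
Check each piece cell at anchor (6, 6):
  offset (0,0) -> (6,6): occupied ('#') -> FAIL
  offset (0,1) -> (6,7): empty -> OK
  offset (1,0) -> (7,6): empty -> OK
  offset (1,1) -> (7,7): empty -> OK
All cells valid: no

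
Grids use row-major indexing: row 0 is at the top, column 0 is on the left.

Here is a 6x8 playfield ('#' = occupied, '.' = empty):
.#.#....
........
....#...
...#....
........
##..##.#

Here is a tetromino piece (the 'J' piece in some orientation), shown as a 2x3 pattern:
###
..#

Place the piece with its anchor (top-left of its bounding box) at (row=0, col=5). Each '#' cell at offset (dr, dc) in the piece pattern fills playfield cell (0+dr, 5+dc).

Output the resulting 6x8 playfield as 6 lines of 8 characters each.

Answer: .#.#.###
.......#
....#...
...#....
........
##..##.#

Derivation:
Fill (0+0,5+0) = (0,5)
Fill (0+0,5+1) = (0,6)
Fill (0+0,5+2) = (0,7)
Fill (0+1,5+2) = (1,7)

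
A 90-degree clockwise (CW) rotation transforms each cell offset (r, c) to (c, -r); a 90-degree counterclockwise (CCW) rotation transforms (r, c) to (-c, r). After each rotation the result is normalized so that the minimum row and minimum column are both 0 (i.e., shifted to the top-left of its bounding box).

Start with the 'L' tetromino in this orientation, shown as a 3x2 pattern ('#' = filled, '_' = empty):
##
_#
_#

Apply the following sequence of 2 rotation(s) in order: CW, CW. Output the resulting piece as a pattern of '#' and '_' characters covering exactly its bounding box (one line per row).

Start:
##
_#
_#
After rotation 1 (CW):
__#
###
After rotation 2 (CW):
#_
#_
##

Answer: #_
#_
##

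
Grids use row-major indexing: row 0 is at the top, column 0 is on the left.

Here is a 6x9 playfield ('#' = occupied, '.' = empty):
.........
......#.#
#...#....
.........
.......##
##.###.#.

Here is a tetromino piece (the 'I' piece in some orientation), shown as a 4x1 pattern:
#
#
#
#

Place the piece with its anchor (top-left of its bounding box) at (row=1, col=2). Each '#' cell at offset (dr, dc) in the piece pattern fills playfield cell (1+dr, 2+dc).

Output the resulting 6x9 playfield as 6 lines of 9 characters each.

Answer: .........
..#...#.#
#.#.#....
..#......
..#....##
##.###.#.

Derivation:
Fill (1+0,2+0) = (1,2)
Fill (1+1,2+0) = (2,2)
Fill (1+2,2+0) = (3,2)
Fill (1+3,2+0) = (4,2)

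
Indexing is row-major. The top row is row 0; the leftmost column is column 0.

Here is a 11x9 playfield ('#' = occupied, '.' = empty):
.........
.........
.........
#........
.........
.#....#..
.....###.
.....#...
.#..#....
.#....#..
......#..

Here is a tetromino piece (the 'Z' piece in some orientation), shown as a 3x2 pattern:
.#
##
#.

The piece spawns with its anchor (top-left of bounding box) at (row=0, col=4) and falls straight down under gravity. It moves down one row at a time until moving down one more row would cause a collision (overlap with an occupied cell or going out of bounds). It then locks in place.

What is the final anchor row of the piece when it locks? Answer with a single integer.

Spawn at (row=0, col=4). Try each row:
  row 0: fits
  row 1: fits
  row 2: fits
  row 3: fits
  row 4: fits
  row 5: blocked -> lock at row 4

Answer: 4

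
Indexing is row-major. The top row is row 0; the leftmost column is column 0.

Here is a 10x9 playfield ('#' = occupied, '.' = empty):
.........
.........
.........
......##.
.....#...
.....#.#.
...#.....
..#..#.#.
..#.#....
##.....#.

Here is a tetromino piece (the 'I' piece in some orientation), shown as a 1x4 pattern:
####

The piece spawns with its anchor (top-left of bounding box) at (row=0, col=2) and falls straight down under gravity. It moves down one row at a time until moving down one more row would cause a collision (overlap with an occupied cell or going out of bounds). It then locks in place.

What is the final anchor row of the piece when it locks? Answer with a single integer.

Spawn at (row=0, col=2). Try each row:
  row 0: fits
  row 1: fits
  row 2: fits
  row 3: fits
  row 4: blocked -> lock at row 3

Answer: 3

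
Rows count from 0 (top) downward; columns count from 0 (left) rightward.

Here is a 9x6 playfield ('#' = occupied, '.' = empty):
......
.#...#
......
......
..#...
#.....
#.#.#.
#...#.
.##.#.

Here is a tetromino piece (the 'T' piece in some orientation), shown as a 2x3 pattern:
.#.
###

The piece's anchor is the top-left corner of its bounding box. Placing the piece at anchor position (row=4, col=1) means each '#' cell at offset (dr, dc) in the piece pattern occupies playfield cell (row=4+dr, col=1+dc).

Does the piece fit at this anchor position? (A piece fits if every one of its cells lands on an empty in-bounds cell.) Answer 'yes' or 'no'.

Check each piece cell at anchor (4, 1):
  offset (0,1) -> (4,2): occupied ('#') -> FAIL
  offset (1,0) -> (5,1): empty -> OK
  offset (1,1) -> (5,2): empty -> OK
  offset (1,2) -> (5,3): empty -> OK
All cells valid: no

Answer: no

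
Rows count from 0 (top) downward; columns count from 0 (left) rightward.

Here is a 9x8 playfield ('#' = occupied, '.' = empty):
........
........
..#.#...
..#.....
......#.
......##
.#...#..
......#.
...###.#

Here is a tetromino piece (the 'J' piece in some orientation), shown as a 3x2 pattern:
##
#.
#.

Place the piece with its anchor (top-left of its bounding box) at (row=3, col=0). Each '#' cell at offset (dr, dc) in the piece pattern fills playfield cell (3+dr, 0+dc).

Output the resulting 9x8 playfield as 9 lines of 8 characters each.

Fill (3+0,0+0) = (3,0)
Fill (3+0,0+1) = (3,1)
Fill (3+1,0+0) = (4,0)
Fill (3+2,0+0) = (5,0)

Answer: ........
........
..#.#...
###.....
#.....#.
#.....##
.#...#..
......#.
...###.#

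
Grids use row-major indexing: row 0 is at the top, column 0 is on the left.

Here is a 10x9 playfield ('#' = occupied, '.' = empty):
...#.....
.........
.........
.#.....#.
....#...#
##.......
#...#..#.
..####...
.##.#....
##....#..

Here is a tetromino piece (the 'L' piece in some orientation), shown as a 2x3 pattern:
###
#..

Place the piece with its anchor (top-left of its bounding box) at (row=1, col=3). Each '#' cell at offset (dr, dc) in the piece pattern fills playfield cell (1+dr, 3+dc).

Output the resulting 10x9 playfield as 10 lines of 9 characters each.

Fill (1+0,3+0) = (1,3)
Fill (1+0,3+1) = (1,4)
Fill (1+0,3+2) = (1,5)
Fill (1+1,3+0) = (2,3)

Answer: ...#.....
...###...
...#.....
.#.....#.
....#...#
##.......
#...#..#.
..####...
.##.#....
##....#..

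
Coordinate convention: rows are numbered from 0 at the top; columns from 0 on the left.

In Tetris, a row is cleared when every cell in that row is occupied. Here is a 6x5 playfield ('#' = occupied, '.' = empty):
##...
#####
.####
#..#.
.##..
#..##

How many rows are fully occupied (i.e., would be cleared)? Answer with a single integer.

Answer: 1

Derivation:
Check each row:
  row 0: 3 empty cells -> not full
  row 1: 0 empty cells -> FULL (clear)
  row 2: 1 empty cell -> not full
  row 3: 3 empty cells -> not full
  row 4: 3 empty cells -> not full
  row 5: 2 empty cells -> not full
Total rows cleared: 1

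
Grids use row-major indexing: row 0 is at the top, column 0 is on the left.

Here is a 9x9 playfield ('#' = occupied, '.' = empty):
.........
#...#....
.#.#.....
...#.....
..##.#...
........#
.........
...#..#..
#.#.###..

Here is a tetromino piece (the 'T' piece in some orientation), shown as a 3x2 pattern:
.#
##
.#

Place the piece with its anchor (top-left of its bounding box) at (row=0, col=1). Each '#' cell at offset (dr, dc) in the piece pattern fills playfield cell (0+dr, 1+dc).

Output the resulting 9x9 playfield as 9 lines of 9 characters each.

Answer: ..#......
###.#....
.###.....
...#.....
..##.#...
........#
.........
...#..#..
#.#.###..

Derivation:
Fill (0+0,1+1) = (0,2)
Fill (0+1,1+0) = (1,1)
Fill (0+1,1+1) = (1,2)
Fill (0+2,1+1) = (2,2)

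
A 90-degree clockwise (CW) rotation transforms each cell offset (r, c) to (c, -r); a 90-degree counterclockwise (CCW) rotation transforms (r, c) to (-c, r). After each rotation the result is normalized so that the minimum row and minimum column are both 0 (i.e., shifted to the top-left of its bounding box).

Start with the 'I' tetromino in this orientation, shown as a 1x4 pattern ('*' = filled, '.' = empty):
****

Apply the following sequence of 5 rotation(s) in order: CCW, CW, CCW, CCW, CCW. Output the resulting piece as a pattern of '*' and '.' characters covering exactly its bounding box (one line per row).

Start:
****
After rotation 1 (CCW):
*
*
*
*
After rotation 2 (CW):
****
After rotation 3 (CCW):
*
*
*
*
After rotation 4 (CCW):
****
After rotation 5 (CCW):
*
*
*
*

Answer: *
*
*
*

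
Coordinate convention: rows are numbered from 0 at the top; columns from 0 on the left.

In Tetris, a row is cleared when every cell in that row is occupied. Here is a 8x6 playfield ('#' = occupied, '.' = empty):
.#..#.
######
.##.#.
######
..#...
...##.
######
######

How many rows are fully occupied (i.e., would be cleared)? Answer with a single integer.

Check each row:
  row 0: 4 empty cells -> not full
  row 1: 0 empty cells -> FULL (clear)
  row 2: 3 empty cells -> not full
  row 3: 0 empty cells -> FULL (clear)
  row 4: 5 empty cells -> not full
  row 5: 4 empty cells -> not full
  row 6: 0 empty cells -> FULL (clear)
  row 7: 0 empty cells -> FULL (clear)
Total rows cleared: 4

Answer: 4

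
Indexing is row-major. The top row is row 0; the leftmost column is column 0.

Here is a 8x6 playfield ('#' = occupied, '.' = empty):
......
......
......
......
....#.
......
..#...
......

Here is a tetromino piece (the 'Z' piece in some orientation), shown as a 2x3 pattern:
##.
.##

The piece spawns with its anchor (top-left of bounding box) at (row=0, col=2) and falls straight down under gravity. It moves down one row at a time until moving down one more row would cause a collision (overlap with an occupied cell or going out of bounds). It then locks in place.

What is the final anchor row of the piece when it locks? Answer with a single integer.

Answer: 2

Derivation:
Spawn at (row=0, col=2). Try each row:
  row 0: fits
  row 1: fits
  row 2: fits
  row 3: blocked -> lock at row 2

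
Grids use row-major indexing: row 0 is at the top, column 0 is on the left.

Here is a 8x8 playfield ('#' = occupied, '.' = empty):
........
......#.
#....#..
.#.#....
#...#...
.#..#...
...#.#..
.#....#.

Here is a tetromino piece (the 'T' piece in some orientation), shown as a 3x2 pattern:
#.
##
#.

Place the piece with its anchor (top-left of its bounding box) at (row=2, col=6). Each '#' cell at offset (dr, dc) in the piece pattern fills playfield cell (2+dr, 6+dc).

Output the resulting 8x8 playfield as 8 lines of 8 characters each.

Answer: ........
......#.
#....##.
.#.#..##
#...#.#.
.#..#...
...#.#..
.#....#.

Derivation:
Fill (2+0,6+0) = (2,6)
Fill (2+1,6+0) = (3,6)
Fill (2+1,6+1) = (3,7)
Fill (2+2,6+0) = (4,6)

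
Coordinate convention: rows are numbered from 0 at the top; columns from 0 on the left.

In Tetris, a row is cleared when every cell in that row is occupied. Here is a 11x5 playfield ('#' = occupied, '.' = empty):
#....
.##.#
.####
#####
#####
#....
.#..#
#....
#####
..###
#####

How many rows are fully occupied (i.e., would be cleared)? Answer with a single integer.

Check each row:
  row 0: 4 empty cells -> not full
  row 1: 2 empty cells -> not full
  row 2: 1 empty cell -> not full
  row 3: 0 empty cells -> FULL (clear)
  row 4: 0 empty cells -> FULL (clear)
  row 5: 4 empty cells -> not full
  row 6: 3 empty cells -> not full
  row 7: 4 empty cells -> not full
  row 8: 0 empty cells -> FULL (clear)
  row 9: 2 empty cells -> not full
  row 10: 0 empty cells -> FULL (clear)
Total rows cleared: 4

Answer: 4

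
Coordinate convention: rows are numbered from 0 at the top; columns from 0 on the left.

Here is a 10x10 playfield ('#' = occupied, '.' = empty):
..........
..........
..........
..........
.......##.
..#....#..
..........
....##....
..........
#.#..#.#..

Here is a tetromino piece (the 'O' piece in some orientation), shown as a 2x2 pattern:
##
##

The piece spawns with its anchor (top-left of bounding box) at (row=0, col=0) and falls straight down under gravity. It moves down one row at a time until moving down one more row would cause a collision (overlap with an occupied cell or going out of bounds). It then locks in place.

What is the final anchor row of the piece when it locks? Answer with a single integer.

Answer: 7

Derivation:
Spawn at (row=0, col=0). Try each row:
  row 0: fits
  row 1: fits
  row 2: fits
  row 3: fits
  row 4: fits
  row 5: fits
  row 6: fits
  row 7: fits
  row 8: blocked -> lock at row 7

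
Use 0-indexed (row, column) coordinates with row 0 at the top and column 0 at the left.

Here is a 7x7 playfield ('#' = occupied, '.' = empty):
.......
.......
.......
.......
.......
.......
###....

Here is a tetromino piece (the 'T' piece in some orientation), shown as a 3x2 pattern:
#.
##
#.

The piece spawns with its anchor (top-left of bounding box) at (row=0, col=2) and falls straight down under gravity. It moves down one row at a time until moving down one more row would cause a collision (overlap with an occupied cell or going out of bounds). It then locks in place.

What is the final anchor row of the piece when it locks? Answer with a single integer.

Spawn at (row=0, col=2). Try each row:
  row 0: fits
  row 1: fits
  row 2: fits
  row 3: fits
  row 4: blocked -> lock at row 3

Answer: 3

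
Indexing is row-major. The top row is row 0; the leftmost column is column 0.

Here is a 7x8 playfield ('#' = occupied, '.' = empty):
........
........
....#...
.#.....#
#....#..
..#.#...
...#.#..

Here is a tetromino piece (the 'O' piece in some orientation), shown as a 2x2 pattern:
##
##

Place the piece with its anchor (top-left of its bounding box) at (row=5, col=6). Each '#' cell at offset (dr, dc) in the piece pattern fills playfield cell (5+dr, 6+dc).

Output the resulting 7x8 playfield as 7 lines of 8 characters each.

Fill (5+0,6+0) = (5,6)
Fill (5+0,6+1) = (5,7)
Fill (5+1,6+0) = (6,6)
Fill (5+1,6+1) = (6,7)

Answer: ........
........
....#...
.#.....#
#....#..
..#.#.##
...#.###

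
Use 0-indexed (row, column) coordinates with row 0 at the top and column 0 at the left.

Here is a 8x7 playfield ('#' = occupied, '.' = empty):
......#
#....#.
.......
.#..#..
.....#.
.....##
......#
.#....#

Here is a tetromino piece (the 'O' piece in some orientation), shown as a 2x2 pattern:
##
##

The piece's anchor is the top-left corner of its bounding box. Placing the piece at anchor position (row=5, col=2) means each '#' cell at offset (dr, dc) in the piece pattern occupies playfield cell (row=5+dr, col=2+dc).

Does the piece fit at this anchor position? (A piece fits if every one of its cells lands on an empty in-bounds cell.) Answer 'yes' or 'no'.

Answer: yes

Derivation:
Check each piece cell at anchor (5, 2):
  offset (0,0) -> (5,2): empty -> OK
  offset (0,1) -> (5,3): empty -> OK
  offset (1,0) -> (6,2): empty -> OK
  offset (1,1) -> (6,3): empty -> OK
All cells valid: yes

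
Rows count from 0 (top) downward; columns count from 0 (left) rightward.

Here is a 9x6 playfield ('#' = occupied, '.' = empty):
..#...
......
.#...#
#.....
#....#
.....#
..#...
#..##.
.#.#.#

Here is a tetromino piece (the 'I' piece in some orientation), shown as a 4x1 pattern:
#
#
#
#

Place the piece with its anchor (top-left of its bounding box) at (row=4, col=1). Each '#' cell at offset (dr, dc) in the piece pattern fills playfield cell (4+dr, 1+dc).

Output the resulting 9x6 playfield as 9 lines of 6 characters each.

Fill (4+0,1+0) = (4,1)
Fill (4+1,1+0) = (5,1)
Fill (4+2,1+0) = (6,1)
Fill (4+3,1+0) = (7,1)

Answer: ..#...
......
.#...#
#.....
##...#
.#...#
.##...
##.##.
.#.#.#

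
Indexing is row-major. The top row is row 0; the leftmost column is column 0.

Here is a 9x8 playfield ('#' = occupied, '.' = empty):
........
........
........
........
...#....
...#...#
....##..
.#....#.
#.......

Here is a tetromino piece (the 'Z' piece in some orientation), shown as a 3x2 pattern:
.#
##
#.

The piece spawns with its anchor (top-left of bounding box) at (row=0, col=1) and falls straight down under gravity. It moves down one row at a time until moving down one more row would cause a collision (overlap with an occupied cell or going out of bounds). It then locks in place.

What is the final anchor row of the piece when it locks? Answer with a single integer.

Answer: 4

Derivation:
Spawn at (row=0, col=1). Try each row:
  row 0: fits
  row 1: fits
  row 2: fits
  row 3: fits
  row 4: fits
  row 5: blocked -> lock at row 4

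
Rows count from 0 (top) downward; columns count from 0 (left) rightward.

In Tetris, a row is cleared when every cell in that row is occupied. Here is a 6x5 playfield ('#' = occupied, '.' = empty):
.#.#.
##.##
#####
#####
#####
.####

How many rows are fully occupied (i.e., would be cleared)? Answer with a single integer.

Answer: 3

Derivation:
Check each row:
  row 0: 3 empty cells -> not full
  row 1: 1 empty cell -> not full
  row 2: 0 empty cells -> FULL (clear)
  row 3: 0 empty cells -> FULL (clear)
  row 4: 0 empty cells -> FULL (clear)
  row 5: 1 empty cell -> not full
Total rows cleared: 3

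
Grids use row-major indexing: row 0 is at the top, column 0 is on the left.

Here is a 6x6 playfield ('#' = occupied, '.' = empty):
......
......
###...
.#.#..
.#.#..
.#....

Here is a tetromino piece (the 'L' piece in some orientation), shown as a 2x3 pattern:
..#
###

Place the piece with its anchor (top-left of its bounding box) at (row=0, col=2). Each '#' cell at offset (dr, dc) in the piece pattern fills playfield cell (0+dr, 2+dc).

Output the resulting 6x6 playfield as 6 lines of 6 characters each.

Fill (0+0,2+2) = (0,4)
Fill (0+1,2+0) = (1,2)
Fill (0+1,2+1) = (1,3)
Fill (0+1,2+2) = (1,4)

Answer: ....#.
..###.
###...
.#.#..
.#.#..
.#....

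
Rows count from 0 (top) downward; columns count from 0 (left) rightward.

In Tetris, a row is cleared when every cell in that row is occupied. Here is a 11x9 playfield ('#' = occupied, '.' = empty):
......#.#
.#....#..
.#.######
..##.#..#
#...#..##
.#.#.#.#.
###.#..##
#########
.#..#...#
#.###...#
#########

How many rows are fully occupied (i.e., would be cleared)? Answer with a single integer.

Check each row:
  row 0: 7 empty cells -> not full
  row 1: 7 empty cells -> not full
  row 2: 2 empty cells -> not full
  row 3: 5 empty cells -> not full
  row 4: 5 empty cells -> not full
  row 5: 5 empty cells -> not full
  row 6: 3 empty cells -> not full
  row 7: 0 empty cells -> FULL (clear)
  row 8: 6 empty cells -> not full
  row 9: 4 empty cells -> not full
  row 10: 0 empty cells -> FULL (clear)
Total rows cleared: 2

Answer: 2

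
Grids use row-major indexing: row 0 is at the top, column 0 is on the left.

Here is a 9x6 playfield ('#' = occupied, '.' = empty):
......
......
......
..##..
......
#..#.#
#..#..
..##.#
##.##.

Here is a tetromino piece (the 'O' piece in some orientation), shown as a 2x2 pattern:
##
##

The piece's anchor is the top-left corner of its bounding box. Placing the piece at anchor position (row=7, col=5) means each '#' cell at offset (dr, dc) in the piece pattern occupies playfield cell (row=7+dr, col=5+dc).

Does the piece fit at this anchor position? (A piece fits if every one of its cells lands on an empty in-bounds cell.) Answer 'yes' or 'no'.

Answer: no

Derivation:
Check each piece cell at anchor (7, 5):
  offset (0,0) -> (7,5): occupied ('#') -> FAIL
  offset (0,1) -> (7,6): out of bounds -> FAIL
  offset (1,0) -> (8,5): empty -> OK
  offset (1,1) -> (8,6): out of bounds -> FAIL
All cells valid: no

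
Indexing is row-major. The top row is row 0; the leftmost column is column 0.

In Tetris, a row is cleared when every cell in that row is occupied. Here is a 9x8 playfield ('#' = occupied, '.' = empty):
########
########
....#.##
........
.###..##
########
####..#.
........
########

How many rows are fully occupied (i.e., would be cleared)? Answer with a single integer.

Answer: 4

Derivation:
Check each row:
  row 0: 0 empty cells -> FULL (clear)
  row 1: 0 empty cells -> FULL (clear)
  row 2: 5 empty cells -> not full
  row 3: 8 empty cells -> not full
  row 4: 3 empty cells -> not full
  row 5: 0 empty cells -> FULL (clear)
  row 6: 3 empty cells -> not full
  row 7: 8 empty cells -> not full
  row 8: 0 empty cells -> FULL (clear)
Total rows cleared: 4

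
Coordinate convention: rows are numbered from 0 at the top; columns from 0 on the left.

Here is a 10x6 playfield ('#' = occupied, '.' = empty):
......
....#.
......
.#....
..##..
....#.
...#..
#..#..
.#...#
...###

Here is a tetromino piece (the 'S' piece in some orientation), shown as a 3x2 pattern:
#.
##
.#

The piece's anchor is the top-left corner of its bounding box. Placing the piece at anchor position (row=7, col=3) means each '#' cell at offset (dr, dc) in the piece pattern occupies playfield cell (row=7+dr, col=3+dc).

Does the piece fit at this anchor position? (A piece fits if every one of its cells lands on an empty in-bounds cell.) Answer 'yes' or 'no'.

Check each piece cell at anchor (7, 3):
  offset (0,0) -> (7,3): occupied ('#') -> FAIL
  offset (1,0) -> (8,3): empty -> OK
  offset (1,1) -> (8,4): empty -> OK
  offset (2,1) -> (9,4): occupied ('#') -> FAIL
All cells valid: no

Answer: no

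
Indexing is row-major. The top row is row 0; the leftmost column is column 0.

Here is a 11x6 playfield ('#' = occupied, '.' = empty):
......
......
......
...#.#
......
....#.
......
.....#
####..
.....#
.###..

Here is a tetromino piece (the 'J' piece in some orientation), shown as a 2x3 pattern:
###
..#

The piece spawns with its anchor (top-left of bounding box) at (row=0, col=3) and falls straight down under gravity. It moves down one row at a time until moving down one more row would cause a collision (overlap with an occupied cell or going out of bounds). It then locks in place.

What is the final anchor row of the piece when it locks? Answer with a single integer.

Spawn at (row=0, col=3). Try each row:
  row 0: fits
  row 1: fits
  row 2: blocked -> lock at row 1

Answer: 1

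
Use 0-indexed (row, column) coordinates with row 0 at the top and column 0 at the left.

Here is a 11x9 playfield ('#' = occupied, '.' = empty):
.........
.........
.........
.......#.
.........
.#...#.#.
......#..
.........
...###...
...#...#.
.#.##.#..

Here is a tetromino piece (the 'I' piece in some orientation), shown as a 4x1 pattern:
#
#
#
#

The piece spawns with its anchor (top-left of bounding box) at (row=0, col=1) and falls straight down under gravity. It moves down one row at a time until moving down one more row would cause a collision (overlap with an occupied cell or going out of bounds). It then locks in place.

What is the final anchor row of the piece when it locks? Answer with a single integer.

Spawn at (row=0, col=1). Try each row:
  row 0: fits
  row 1: fits
  row 2: blocked -> lock at row 1

Answer: 1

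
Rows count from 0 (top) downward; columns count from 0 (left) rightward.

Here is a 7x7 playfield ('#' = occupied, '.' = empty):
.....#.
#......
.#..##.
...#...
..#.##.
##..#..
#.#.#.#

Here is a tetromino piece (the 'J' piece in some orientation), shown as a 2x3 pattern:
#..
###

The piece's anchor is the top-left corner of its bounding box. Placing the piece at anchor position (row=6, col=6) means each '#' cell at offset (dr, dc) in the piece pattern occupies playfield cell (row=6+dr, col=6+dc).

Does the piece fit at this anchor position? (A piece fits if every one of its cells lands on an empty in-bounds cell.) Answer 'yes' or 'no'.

Check each piece cell at anchor (6, 6):
  offset (0,0) -> (6,6): occupied ('#') -> FAIL
  offset (1,0) -> (7,6): out of bounds -> FAIL
  offset (1,1) -> (7,7): out of bounds -> FAIL
  offset (1,2) -> (7,8): out of bounds -> FAIL
All cells valid: no

Answer: no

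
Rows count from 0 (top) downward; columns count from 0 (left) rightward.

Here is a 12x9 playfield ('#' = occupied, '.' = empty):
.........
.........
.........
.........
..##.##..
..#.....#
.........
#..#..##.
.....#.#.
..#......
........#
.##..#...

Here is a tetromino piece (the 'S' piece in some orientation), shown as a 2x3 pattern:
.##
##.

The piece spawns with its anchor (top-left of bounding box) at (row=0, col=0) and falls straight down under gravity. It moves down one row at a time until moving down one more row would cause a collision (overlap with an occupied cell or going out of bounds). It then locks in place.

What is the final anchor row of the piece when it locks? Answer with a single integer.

Answer: 3

Derivation:
Spawn at (row=0, col=0). Try each row:
  row 0: fits
  row 1: fits
  row 2: fits
  row 3: fits
  row 4: blocked -> lock at row 3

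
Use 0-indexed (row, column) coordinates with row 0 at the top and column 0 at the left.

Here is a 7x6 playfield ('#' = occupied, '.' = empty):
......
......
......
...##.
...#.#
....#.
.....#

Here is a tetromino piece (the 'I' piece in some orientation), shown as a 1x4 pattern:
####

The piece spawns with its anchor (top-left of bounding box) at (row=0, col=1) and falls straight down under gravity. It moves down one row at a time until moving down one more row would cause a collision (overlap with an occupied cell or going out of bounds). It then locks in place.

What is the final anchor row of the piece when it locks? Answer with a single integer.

Answer: 2

Derivation:
Spawn at (row=0, col=1). Try each row:
  row 0: fits
  row 1: fits
  row 2: fits
  row 3: blocked -> lock at row 2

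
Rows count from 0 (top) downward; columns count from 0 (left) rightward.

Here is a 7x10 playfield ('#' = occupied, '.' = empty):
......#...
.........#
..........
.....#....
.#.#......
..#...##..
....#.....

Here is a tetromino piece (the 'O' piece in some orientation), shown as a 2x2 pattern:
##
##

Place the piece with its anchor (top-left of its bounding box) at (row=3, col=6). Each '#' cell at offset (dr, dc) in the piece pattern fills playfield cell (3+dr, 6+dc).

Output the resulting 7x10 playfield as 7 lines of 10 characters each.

Answer: ......#...
.........#
..........
.....###..
.#.#..##..
..#...##..
....#.....

Derivation:
Fill (3+0,6+0) = (3,6)
Fill (3+0,6+1) = (3,7)
Fill (3+1,6+0) = (4,6)
Fill (3+1,6+1) = (4,7)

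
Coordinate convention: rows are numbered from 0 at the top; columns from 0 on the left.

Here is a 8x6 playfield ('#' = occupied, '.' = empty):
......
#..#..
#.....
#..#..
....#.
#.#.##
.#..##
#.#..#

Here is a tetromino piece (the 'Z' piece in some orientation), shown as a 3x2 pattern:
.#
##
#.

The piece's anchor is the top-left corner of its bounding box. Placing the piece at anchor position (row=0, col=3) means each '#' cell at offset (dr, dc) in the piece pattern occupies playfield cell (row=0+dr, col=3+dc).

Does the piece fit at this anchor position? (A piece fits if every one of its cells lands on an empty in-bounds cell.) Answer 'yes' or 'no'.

Answer: no

Derivation:
Check each piece cell at anchor (0, 3):
  offset (0,1) -> (0,4): empty -> OK
  offset (1,0) -> (1,3): occupied ('#') -> FAIL
  offset (1,1) -> (1,4): empty -> OK
  offset (2,0) -> (2,3): empty -> OK
All cells valid: no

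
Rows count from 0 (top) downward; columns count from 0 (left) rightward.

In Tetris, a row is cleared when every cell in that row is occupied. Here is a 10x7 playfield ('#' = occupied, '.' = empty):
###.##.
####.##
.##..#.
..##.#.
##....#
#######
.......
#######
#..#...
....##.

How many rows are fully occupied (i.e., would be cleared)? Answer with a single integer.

Answer: 2

Derivation:
Check each row:
  row 0: 2 empty cells -> not full
  row 1: 1 empty cell -> not full
  row 2: 4 empty cells -> not full
  row 3: 4 empty cells -> not full
  row 4: 4 empty cells -> not full
  row 5: 0 empty cells -> FULL (clear)
  row 6: 7 empty cells -> not full
  row 7: 0 empty cells -> FULL (clear)
  row 8: 5 empty cells -> not full
  row 9: 5 empty cells -> not full
Total rows cleared: 2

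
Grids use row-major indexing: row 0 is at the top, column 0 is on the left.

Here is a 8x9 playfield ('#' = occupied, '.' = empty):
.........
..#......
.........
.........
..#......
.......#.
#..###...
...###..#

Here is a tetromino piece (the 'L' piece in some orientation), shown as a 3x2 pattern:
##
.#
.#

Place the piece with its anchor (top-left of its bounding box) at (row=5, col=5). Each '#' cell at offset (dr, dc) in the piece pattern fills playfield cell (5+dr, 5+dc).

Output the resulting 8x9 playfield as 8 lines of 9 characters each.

Answer: .........
..#......
.........
.........
..#......
.....###.
#..####..
...####.#

Derivation:
Fill (5+0,5+0) = (5,5)
Fill (5+0,5+1) = (5,6)
Fill (5+1,5+1) = (6,6)
Fill (5+2,5+1) = (7,6)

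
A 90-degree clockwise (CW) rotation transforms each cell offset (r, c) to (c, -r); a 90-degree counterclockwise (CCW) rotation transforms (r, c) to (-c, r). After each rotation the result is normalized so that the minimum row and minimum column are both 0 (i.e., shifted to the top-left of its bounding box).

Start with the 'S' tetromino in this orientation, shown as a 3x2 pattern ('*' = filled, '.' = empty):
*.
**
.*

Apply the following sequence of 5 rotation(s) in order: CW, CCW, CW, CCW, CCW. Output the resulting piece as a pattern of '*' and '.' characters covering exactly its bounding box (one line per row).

Answer: .**
**.

Derivation:
Start:
*.
**
.*
After rotation 1 (CW):
.**
**.
After rotation 2 (CCW):
*.
**
.*
After rotation 3 (CW):
.**
**.
After rotation 4 (CCW):
*.
**
.*
After rotation 5 (CCW):
.**
**.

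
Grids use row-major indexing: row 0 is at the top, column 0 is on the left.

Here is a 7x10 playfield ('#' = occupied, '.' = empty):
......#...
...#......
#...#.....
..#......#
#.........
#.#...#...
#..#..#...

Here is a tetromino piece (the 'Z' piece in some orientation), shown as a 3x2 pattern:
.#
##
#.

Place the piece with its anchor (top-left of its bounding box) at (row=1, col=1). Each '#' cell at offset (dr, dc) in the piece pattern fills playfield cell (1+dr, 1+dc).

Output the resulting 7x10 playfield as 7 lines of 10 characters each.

Answer: ......#...
..##......
###.#.....
.##......#
#.........
#.#...#...
#..#..#...

Derivation:
Fill (1+0,1+1) = (1,2)
Fill (1+1,1+0) = (2,1)
Fill (1+1,1+1) = (2,2)
Fill (1+2,1+0) = (3,1)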